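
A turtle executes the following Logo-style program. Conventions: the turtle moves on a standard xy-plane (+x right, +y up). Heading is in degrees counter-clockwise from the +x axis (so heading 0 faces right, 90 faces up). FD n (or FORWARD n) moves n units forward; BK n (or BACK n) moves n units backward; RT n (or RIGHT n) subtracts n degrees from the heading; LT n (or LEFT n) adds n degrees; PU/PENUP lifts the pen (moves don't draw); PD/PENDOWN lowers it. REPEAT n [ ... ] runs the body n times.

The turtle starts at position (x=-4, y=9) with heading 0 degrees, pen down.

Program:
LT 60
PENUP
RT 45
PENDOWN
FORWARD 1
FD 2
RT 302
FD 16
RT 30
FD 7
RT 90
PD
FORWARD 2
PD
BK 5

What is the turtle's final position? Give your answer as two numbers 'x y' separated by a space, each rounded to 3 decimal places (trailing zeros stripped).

Answer: 6.649 32.045

Derivation:
Executing turtle program step by step:
Start: pos=(-4,9), heading=0, pen down
LT 60: heading 0 -> 60
PU: pen up
RT 45: heading 60 -> 15
PD: pen down
FD 1: (-4,9) -> (-3.034,9.259) [heading=15, draw]
FD 2: (-3.034,9.259) -> (-1.102,9.776) [heading=15, draw]
RT 302: heading 15 -> 73
FD 16: (-1.102,9.776) -> (3.576,25.077) [heading=73, draw]
RT 30: heading 73 -> 43
FD 7: (3.576,25.077) -> (8.695,29.851) [heading=43, draw]
RT 90: heading 43 -> 313
PD: pen down
FD 2: (8.695,29.851) -> (10.059,28.389) [heading=313, draw]
PD: pen down
BK 5: (10.059,28.389) -> (6.649,32.045) [heading=313, draw]
Final: pos=(6.649,32.045), heading=313, 6 segment(s) drawn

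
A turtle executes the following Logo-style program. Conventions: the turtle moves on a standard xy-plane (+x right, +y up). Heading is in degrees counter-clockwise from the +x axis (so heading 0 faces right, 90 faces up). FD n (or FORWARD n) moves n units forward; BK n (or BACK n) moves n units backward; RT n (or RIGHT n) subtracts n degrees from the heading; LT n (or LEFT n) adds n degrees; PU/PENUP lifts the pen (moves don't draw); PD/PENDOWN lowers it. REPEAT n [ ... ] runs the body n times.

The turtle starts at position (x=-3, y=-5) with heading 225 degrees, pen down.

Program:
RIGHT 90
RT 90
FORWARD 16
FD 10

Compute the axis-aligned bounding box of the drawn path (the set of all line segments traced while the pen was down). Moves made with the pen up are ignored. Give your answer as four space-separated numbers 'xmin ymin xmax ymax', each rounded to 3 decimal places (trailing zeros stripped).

Answer: -3 -5 15.385 13.385

Derivation:
Executing turtle program step by step:
Start: pos=(-3,-5), heading=225, pen down
RT 90: heading 225 -> 135
RT 90: heading 135 -> 45
FD 16: (-3,-5) -> (8.314,6.314) [heading=45, draw]
FD 10: (8.314,6.314) -> (15.385,13.385) [heading=45, draw]
Final: pos=(15.385,13.385), heading=45, 2 segment(s) drawn

Segment endpoints: x in {-3, 8.314, 15.385}, y in {-5, 6.314, 13.385}
xmin=-3, ymin=-5, xmax=15.385, ymax=13.385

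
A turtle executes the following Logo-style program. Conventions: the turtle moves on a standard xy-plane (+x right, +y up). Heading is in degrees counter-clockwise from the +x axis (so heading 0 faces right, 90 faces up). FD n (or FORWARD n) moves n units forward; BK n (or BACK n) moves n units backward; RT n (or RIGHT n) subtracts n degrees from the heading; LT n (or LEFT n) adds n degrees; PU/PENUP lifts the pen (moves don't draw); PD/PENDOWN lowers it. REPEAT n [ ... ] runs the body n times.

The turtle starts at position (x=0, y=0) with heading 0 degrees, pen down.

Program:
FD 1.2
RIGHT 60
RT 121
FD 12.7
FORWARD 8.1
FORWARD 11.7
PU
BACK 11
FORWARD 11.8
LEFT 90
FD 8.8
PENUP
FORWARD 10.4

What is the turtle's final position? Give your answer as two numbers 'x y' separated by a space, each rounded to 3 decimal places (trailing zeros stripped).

Answer: -32.43 -18.616

Derivation:
Executing turtle program step by step:
Start: pos=(0,0), heading=0, pen down
FD 1.2: (0,0) -> (1.2,0) [heading=0, draw]
RT 60: heading 0 -> 300
RT 121: heading 300 -> 179
FD 12.7: (1.2,0) -> (-11.498,0.222) [heading=179, draw]
FD 8.1: (-11.498,0.222) -> (-19.597,0.363) [heading=179, draw]
FD 11.7: (-19.597,0.363) -> (-31.295,0.567) [heading=179, draw]
PU: pen up
BK 11: (-31.295,0.567) -> (-20.297,0.375) [heading=179, move]
FD 11.8: (-20.297,0.375) -> (-32.095,0.581) [heading=179, move]
LT 90: heading 179 -> 269
FD 8.8: (-32.095,0.581) -> (-32.249,-8.217) [heading=269, move]
PU: pen up
FD 10.4: (-32.249,-8.217) -> (-32.43,-18.616) [heading=269, move]
Final: pos=(-32.43,-18.616), heading=269, 4 segment(s) drawn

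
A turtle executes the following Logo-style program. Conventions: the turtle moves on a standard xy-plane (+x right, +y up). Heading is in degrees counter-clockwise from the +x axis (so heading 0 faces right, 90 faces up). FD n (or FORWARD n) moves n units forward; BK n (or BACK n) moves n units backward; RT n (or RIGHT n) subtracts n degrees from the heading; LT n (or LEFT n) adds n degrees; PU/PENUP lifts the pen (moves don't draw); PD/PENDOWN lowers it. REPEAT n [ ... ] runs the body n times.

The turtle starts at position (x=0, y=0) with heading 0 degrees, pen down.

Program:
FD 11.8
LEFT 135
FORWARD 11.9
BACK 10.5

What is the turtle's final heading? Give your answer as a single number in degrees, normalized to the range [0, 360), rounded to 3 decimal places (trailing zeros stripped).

Answer: 135

Derivation:
Executing turtle program step by step:
Start: pos=(0,0), heading=0, pen down
FD 11.8: (0,0) -> (11.8,0) [heading=0, draw]
LT 135: heading 0 -> 135
FD 11.9: (11.8,0) -> (3.385,8.415) [heading=135, draw]
BK 10.5: (3.385,8.415) -> (10.81,0.99) [heading=135, draw]
Final: pos=(10.81,0.99), heading=135, 3 segment(s) drawn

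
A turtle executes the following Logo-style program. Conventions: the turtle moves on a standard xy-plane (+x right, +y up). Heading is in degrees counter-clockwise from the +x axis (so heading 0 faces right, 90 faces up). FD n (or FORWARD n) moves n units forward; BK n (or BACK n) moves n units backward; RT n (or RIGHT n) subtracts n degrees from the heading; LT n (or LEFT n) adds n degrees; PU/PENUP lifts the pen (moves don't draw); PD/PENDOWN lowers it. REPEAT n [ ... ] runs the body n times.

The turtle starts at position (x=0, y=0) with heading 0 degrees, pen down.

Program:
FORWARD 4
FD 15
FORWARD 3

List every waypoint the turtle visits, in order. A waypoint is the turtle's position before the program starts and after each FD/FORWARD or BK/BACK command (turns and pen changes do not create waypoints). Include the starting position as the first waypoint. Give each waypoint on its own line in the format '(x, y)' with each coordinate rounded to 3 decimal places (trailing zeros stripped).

Executing turtle program step by step:
Start: pos=(0,0), heading=0, pen down
FD 4: (0,0) -> (4,0) [heading=0, draw]
FD 15: (4,0) -> (19,0) [heading=0, draw]
FD 3: (19,0) -> (22,0) [heading=0, draw]
Final: pos=(22,0), heading=0, 3 segment(s) drawn
Waypoints (4 total):
(0, 0)
(4, 0)
(19, 0)
(22, 0)

Answer: (0, 0)
(4, 0)
(19, 0)
(22, 0)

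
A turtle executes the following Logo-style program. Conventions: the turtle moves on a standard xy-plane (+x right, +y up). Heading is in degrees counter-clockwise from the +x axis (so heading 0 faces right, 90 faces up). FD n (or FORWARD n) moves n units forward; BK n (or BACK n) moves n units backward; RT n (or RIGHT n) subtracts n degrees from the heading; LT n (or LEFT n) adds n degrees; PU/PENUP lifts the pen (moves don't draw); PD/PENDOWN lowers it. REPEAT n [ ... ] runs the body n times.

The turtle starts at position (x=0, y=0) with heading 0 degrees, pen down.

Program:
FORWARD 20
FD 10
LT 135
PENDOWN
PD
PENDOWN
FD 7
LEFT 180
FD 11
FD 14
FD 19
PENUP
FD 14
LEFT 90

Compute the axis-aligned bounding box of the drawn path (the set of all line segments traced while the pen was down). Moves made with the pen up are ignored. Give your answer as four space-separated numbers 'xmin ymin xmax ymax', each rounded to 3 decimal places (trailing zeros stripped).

Answer: 0 -26.163 56.163 4.95

Derivation:
Executing turtle program step by step:
Start: pos=(0,0), heading=0, pen down
FD 20: (0,0) -> (20,0) [heading=0, draw]
FD 10: (20,0) -> (30,0) [heading=0, draw]
LT 135: heading 0 -> 135
PD: pen down
PD: pen down
PD: pen down
FD 7: (30,0) -> (25.05,4.95) [heading=135, draw]
LT 180: heading 135 -> 315
FD 11: (25.05,4.95) -> (32.828,-2.828) [heading=315, draw]
FD 14: (32.828,-2.828) -> (42.728,-12.728) [heading=315, draw]
FD 19: (42.728,-12.728) -> (56.163,-26.163) [heading=315, draw]
PU: pen up
FD 14: (56.163,-26.163) -> (66.062,-36.062) [heading=315, move]
LT 90: heading 315 -> 45
Final: pos=(66.062,-36.062), heading=45, 6 segment(s) drawn

Segment endpoints: x in {0, 20, 25.05, 30, 32.828, 42.728, 56.163}, y in {-26.163, -12.728, -2.828, 0, 4.95}
xmin=0, ymin=-26.163, xmax=56.163, ymax=4.95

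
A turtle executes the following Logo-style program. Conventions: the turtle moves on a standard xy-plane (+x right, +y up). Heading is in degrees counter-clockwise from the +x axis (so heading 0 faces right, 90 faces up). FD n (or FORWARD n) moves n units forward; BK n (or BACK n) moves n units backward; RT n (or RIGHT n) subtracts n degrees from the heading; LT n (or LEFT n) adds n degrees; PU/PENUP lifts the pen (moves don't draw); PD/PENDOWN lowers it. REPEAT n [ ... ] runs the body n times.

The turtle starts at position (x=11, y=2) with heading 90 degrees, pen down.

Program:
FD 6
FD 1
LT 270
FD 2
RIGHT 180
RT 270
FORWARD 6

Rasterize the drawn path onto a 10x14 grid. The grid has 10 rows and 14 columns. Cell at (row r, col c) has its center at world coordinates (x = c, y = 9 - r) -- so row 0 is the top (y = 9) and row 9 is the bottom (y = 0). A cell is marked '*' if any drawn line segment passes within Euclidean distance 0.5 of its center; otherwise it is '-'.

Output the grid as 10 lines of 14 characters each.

Segment 0: (11,2) -> (11,8)
Segment 1: (11,8) -> (11,9)
Segment 2: (11,9) -> (13,9)
Segment 3: (13,9) -> (13,3)

Answer: -----------***
-----------*-*
-----------*-*
-----------*-*
-----------*-*
-----------*-*
-----------*-*
-----------*--
--------------
--------------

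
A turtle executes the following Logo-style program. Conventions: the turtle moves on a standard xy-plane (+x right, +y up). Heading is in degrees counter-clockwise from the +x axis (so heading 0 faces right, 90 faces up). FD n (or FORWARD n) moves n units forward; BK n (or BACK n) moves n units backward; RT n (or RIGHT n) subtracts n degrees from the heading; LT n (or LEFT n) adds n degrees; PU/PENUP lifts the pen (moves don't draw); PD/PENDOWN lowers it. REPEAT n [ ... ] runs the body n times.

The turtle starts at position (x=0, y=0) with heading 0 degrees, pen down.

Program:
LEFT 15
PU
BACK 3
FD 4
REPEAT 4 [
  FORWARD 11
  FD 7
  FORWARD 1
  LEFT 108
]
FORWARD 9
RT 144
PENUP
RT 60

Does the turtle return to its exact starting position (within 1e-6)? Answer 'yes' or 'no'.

Answer: no

Derivation:
Executing turtle program step by step:
Start: pos=(0,0), heading=0, pen down
LT 15: heading 0 -> 15
PU: pen up
BK 3: (0,0) -> (-2.898,-0.776) [heading=15, move]
FD 4: (-2.898,-0.776) -> (0.966,0.259) [heading=15, move]
REPEAT 4 [
  -- iteration 1/4 --
  FD 11: (0.966,0.259) -> (11.591,3.106) [heading=15, move]
  FD 7: (11.591,3.106) -> (18.353,4.918) [heading=15, move]
  FD 1: (18.353,4.918) -> (19.319,5.176) [heading=15, move]
  LT 108: heading 15 -> 123
  -- iteration 2/4 --
  FD 11: (19.319,5.176) -> (13.327,14.402) [heading=123, move]
  FD 7: (13.327,14.402) -> (9.515,20.272) [heading=123, move]
  FD 1: (9.515,20.272) -> (8.97,21.111) [heading=123, move]
  LT 108: heading 123 -> 231
  -- iteration 3/4 --
  FD 11: (8.97,21.111) -> (2.048,12.563) [heading=231, move]
  FD 7: (2.048,12.563) -> (-2.357,7.122) [heading=231, move]
  FD 1: (-2.357,7.122) -> (-2.987,6.345) [heading=231, move]
  LT 108: heading 231 -> 339
  -- iteration 4/4 --
  FD 11: (-2.987,6.345) -> (7.283,2.403) [heading=339, move]
  FD 7: (7.283,2.403) -> (13.818,-0.105) [heading=339, move]
  FD 1: (13.818,-0.105) -> (14.751,-0.464) [heading=339, move]
  LT 108: heading 339 -> 87
]
FD 9: (14.751,-0.464) -> (15.222,8.524) [heading=87, move]
RT 144: heading 87 -> 303
PU: pen up
RT 60: heading 303 -> 243
Final: pos=(15.222,8.524), heading=243, 0 segment(s) drawn

Start position: (0, 0)
Final position: (15.222, 8.524)
Distance = 17.446; >= 1e-6 -> NOT closed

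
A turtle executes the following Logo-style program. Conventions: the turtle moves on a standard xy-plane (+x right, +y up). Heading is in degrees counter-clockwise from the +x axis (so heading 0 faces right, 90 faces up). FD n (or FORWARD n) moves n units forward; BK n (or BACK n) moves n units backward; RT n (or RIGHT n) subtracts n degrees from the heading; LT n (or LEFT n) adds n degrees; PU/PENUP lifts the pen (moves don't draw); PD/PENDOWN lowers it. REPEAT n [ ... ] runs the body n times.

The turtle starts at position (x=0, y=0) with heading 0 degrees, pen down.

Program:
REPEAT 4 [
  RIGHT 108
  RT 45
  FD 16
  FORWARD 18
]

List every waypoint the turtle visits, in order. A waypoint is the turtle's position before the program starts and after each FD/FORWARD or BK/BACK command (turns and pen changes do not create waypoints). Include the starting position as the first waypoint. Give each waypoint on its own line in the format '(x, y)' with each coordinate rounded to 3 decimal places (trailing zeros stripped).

Answer: (0, 0)
(-14.256, -7.264)
(-30.294, -15.436)
(-20.89, -2.491)
(-10.31, 12.071)
(-12.812, -3.732)
(-15.628, -21.511)
(-20.573, -6.294)
(-26.135, 10.825)

Derivation:
Executing turtle program step by step:
Start: pos=(0,0), heading=0, pen down
REPEAT 4 [
  -- iteration 1/4 --
  RT 108: heading 0 -> 252
  RT 45: heading 252 -> 207
  FD 16: (0,0) -> (-14.256,-7.264) [heading=207, draw]
  FD 18: (-14.256,-7.264) -> (-30.294,-15.436) [heading=207, draw]
  -- iteration 2/4 --
  RT 108: heading 207 -> 99
  RT 45: heading 99 -> 54
  FD 16: (-30.294,-15.436) -> (-20.89,-2.491) [heading=54, draw]
  FD 18: (-20.89,-2.491) -> (-10.31,12.071) [heading=54, draw]
  -- iteration 3/4 --
  RT 108: heading 54 -> 306
  RT 45: heading 306 -> 261
  FD 16: (-10.31,12.071) -> (-12.812,-3.732) [heading=261, draw]
  FD 18: (-12.812,-3.732) -> (-15.628,-21.511) [heading=261, draw]
  -- iteration 4/4 --
  RT 108: heading 261 -> 153
  RT 45: heading 153 -> 108
  FD 16: (-15.628,-21.511) -> (-20.573,-6.294) [heading=108, draw]
  FD 18: (-20.573,-6.294) -> (-26.135,10.825) [heading=108, draw]
]
Final: pos=(-26.135,10.825), heading=108, 8 segment(s) drawn
Waypoints (9 total):
(0, 0)
(-14.256, -7.264)
(-30.294, -15.436)
(-20.89, -2.491)
(-10.31, 12.071)
(-12.812, -3.732)
(-15.628, -21.511)
(-20.573, -6.294)
(-26.135, 10.825)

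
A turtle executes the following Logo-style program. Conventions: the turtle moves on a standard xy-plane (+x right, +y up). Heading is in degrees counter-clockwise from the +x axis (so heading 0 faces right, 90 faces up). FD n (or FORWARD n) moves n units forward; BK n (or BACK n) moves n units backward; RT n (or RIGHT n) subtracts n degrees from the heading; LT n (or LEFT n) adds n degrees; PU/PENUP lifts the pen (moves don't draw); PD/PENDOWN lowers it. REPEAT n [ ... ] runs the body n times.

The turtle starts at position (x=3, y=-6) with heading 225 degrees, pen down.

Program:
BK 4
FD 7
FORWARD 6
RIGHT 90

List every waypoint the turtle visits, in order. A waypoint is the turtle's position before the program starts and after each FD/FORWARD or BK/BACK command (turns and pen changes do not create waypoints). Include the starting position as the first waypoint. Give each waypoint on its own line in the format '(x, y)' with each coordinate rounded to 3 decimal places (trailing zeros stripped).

Answer: (3, -6)
(5.828, -3.172)
(0.879, -8.121)
(-3.364, -12.364)

Derivation:
Executing turtle program step by step:
Start: pos=(3,-6), heading=225, pen down
BK 4: (3,-6) -> (5.828,-3.172) [heading=225, draw]
FD 7: (5.828,-3.172) -> (0.879,-8.121) [heading=225, draw]
FD 6: (0.879,-8.121) -> (-3.364,-12.364) [heading=225, draw]
RT 90: heading 225 -> 135
Final: pos=(-3.364,-12.364), heading=135, 3 segment(s) drawn
Waypoints (4 total):
(3, -6)
(5.828, -3.172)
(0.879, -8.121)
(-3.364, -12.364)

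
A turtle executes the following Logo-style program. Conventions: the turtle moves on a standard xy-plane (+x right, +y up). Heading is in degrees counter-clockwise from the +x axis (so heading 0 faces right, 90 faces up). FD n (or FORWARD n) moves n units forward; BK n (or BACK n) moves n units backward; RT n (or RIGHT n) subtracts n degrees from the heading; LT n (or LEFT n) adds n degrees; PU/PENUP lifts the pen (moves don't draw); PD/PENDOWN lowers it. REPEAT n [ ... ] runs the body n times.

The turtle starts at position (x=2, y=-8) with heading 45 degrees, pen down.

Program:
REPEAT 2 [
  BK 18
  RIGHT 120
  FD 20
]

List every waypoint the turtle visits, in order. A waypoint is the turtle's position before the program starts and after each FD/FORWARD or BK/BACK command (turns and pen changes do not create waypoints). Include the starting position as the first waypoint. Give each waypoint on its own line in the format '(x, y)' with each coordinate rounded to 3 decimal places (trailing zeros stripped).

Answer: (2, -8)
(-10.728, -20.728)
(-5.552, -40.046)
(-10.21, -22.66)
(-29.529, -17.483)

Derivation:
Executing turtle program step by step:
Start: pos=(2,-8), heading=45, pen down
REPEAT 2 [
  -- iteration 1/2 --
  BK 18: (2,-8) -> (-10.728,-20.728) [heading=45, draw]
  RT 120: heading 45 -> 285
  FD 20: (-10.728,-20.728) -> (-5.552,-40.046) [heading=285, draw]
  -- iteration 2/2 --
  BK 18: (-5.552,-40.046) -> (-10.21,-22.66) [heading=285, draw]
  RT 120: heading 285 -> 165
  FD 20: (-10.21,-22.66) -> (-29.529,-17.483) [heading=165, draw]
]
Final: pos=(-29.529,-17.483), heading=165, 4 segment(s) drawn
Waypoints (5 total):
(2, -8)
(-10.728, -20.728)
(-5.552, -40.046)
(-10.21, -22.66)
(-29.529, -17.483)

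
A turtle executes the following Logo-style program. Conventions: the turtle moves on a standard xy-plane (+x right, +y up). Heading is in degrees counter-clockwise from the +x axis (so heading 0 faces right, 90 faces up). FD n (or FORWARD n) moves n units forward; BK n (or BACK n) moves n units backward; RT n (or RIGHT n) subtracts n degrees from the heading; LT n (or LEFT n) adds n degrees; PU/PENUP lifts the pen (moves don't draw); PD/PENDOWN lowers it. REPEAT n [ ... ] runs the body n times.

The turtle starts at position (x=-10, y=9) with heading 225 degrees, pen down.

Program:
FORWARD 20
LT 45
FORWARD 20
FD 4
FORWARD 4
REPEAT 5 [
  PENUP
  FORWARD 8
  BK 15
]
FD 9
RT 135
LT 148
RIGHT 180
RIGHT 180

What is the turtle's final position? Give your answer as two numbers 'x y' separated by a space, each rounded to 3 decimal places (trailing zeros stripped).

Answer: -24.142 -7.142

Derivation:
Executing turtle program step by step:
Start: pos=(-10,9), heading=225, pen down
FD 20: (-10,9) -> (-24.142,-5.142) [heading=225, draw]
LT 45: heading 225 -> 270
FD 20: (-24.142,-5.142) -> (-24.142,-25.142) [heading=270, draw]
FD 4: (-24.142,-25.142) -> (-24.142,-29.142) [heading=270, draw]
FD 4: (-24.142,-29.142) -> (-24.142,-33.142) [heading=270, draw]
REPEAT 5 [
  -- iteration 1/5 --
  PU: pen up
  FD 8: (-24.142,-33.142) -> (-24.142,-41.142) [heading=270, move]
  BK 15: (-24.142,-41.142) -> (-24.142,-26.142) [heading=270, move]
  -- iteration 2/5 --
  PU: pen up
  FD 8: (-24.142,-26.142) -> (-24.142,-34.142) [heading=270, move]
  BK 15: (-24.142,-34.142) -> (-24.142,-19.142) [heading=270, move]
  -- iteration 3/5 --
  PU: pen up
  FD 8: (-24.142,-19.142) -> (-24.142,-27.142) [heading=270, move]
  BK 15: (-24.142,-27.142) -> (-24.142,-12.142) [heading=270, move]
  -- iteration 4/5 --
  PU: pen up
  FD 8: (-24.142,-12.142) -> (-24.142,-20.142) [heading=270, move]
  BK 15: (-24.142,-20.142) -> (-24.142,-5.142) [heading=270, move]
  -- iteration 5/5 --
  PU: pen up
  FD 8: (-24.142,-5.142) -> (-24.142,-13.142) [heading=270, move]
  BK 15: (-24.142,-13.142) -> (-24.142,1.858) [heading=270, move]
]
FD 9: (-24.142,1.858) -> (-24.142,-7.142) [heading=270, move]
RT 135: heading 270 -> 135
LT 148: heading 135 -> 283
RT 180: heading 283 -> 103
RT 180: heading 103 -> 283
Final: pos=(-24.142,-7.142), heading=283, 4 segment(s) drawn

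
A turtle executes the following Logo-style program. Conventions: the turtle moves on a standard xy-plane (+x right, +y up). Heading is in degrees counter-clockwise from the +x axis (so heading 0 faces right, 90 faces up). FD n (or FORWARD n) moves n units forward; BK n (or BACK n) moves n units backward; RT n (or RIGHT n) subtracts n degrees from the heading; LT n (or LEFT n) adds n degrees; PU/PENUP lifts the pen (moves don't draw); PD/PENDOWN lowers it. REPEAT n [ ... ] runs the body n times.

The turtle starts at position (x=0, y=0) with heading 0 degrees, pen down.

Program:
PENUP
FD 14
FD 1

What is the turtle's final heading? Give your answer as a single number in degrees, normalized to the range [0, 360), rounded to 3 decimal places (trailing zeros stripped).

Executing turtle program step by step:
Start: pos=(0,0), heading=0, pen down
PU: pen up
FD 14: (0,0) -> (14,0) [heading=0, move]
FD 1: (14,0) -> (15,0) [heading=0, move]
Final: pos=(15,0), heading=0, 0 segment(s) drawn

Answer: 0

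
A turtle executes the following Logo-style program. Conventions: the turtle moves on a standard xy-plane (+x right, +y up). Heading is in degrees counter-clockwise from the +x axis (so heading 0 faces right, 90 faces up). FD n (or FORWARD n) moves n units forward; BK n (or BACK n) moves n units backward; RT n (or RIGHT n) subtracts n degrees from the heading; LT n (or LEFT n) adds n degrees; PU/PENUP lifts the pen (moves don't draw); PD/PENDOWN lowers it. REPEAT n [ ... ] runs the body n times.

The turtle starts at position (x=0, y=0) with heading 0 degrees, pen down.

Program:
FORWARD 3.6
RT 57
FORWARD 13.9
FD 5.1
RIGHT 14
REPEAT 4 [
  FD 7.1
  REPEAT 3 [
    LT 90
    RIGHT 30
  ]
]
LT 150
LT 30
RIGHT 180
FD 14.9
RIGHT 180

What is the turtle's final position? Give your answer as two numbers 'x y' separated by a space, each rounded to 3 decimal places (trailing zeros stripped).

Answer: 18.799 -30.023

Derivation:
Executing turtle program step by step:
Start: pos=(0,0), heading=0, pen down
FD 3.6: (0,0) -> (3.6,0) [heading=0, draw]
RT 57: heading 0 -> 303
FD 13.9: (3.6,0) -> (11.17,-11.658) [heading=303, draw]
FD 5.1: (11.17,-11.658) -> (13.948,-15.935) [heading=303, draw]
RT 14: heading 303 -> 289
REPEAT 4 [
  -- iteration 1/4 --
  FD 7.1: (13.948,-15.935) -> (16.26,-22.648) [heading=289, draw]
  REPEAT 3 [
    -- iteration 1/3 --
    LT 90: heading 289 -> 19
    RT 30: heading 19 -> 349
    -- iteration 2/3 --
    LT 90: heading 349 -> 79
    RT 30: heading 79 -> 49
    -- iteration 3/3 --
    LT 90: heading 49 -> 139
    RT 30: heading 139 -> 109
  ]
  -- iteration 2/4 --
  FD 7.1: (16.26,-22.648) -> (13.948,-15.935) [heading=109, draw]
  REPEAT 3 [
    -- iteration 1/3 --
    LT 90: heading 109 -> 199
    RT 30: heading 199 -> 169
    -- iteration 2/3 --
    LT 90: heading 169 -> 259
    RT 30: heading 259 -> 229
    -- iteration 3/3 --
    LT 90: heading 229 -> 319
    RT 30: heading 319 -> 289
  ]
  -- iteration 3/4 --
  FD 7.1: (13.948,-15.935) -> (16.26,-22.648) [heading=289, draw]
  REPEAT 3 [
    -- iteration 1/3 --
    LT 90: heading 289 -> 19
    RT 30: heading 19 -> 349
    -- iteration 2/3 --
    LT 90: heading 349 -> 79
    RT 30: heading 79 -> 49
    -- iteration 3/3 --
    LT 90: heading 49 -> 139
    RT 30: heading 139 -> 109
  ]
  -- iteration 4/4 --
  FD 7.1: (16.26,-22.648) -> (13.948,-15.935) [heading=109, draw]
  REPEAT 3 [
    -- iteration 1/3 --
    LT 90: heading 109 -> 199
    RT 30: heading 199 -> 169
    -- iteration 2/3 --
    LT 90: heading 169 -> 259
    RT 30: heading 259 -> 229
    -- iteration 3/3 --
    LT 90: heading 229 -> 319
    RT 30: heading 319 -> 289
  ]
]
LT 150: heading 289 -> 79
LT 30: heading 79 -> 109
RT 180: heading 109 -> 289
FD 14.9: (13.948,-15.935) -> (18.799,-30.023) [heading=289, draw]
RT 180: heading 289 -> 109
Final: pos=(18.799,-30.023), heading=109, 8 segment(s) drawn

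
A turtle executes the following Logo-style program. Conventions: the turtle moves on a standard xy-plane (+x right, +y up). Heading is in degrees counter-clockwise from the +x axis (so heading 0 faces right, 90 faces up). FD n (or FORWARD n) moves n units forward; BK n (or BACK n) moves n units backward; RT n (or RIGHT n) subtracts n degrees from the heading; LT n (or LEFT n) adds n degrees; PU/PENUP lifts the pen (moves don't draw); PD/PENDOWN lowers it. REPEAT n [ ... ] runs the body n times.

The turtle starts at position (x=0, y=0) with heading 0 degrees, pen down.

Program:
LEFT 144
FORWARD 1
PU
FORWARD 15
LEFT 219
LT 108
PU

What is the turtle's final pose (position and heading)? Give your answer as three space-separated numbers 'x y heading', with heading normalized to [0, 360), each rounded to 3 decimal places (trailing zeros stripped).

Answer: -12.944 9.405 111

Derivation:
Executing turtle program step by step:
Start: pos=(0,0), heading=0, pen down
LT 144: heading 0 -> 144
FD 1: (0,0) -> (-0.809,0.588) [heading=144, draw]
PU: pen up
FD 15: (-0.809,0.588) -> (-12.944,9.405) [heading=144, move]
LT 219: heading 144 -> 3
LT 108: heading 3 -> 111
PU: pen up
Final: pos=(-12.944,9.405), heading=111, 1 segment(s) drawn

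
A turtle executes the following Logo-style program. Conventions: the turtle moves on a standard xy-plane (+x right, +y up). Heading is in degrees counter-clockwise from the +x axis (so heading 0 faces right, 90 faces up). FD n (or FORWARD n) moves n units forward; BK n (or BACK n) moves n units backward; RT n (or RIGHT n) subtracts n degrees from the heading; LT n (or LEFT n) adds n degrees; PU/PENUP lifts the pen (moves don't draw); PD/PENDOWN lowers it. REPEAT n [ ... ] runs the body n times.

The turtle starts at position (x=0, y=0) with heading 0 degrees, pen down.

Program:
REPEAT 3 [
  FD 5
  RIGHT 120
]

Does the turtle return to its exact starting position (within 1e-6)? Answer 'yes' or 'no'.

Answer: yes

Derivation:
Executing turtle program step by step:
Start: pos=(0,0), heading=0, pen down
REPEAT 3 [
  -- iteration 1/3 --
  FD 5: (0,0) -> (5,0) [heading=0, draw]
  RT 120: heading 0 -> 240
  -- iteration 2/3 --
  FD 5: (5,0) -> (2.5,-4.33) [heading=240, draw]
  RT 120: heading 240 -> 120
  -- iteration 3/3 --
  FD 5: (2.5,-4.33) -> (0,0) [heading=120, draw]
  RT 120: heading 120 -> 0
]
Final: pos=(0,0), heading=0, 3 segment(s) drawn

Start position: (0, 0)
Final position: (0, 0)
Distance = 0; < 1e-6 -> CLOSED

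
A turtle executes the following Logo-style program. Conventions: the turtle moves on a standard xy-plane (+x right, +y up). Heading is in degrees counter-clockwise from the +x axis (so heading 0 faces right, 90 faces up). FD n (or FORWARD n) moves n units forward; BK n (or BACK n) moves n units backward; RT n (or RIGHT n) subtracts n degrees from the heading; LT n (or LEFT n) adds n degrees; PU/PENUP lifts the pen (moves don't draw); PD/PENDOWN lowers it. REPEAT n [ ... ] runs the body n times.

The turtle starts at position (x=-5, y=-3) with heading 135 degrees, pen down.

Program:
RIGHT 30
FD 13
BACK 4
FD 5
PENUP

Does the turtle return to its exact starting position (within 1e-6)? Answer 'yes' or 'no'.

Answer: no

Derivation:
Executing turtle program step by step:
Start: pos=(-5,-3), heading=135, pen down
RT 30: heading 135 -> 105
FD 13: (-5,-3) -> (-8.365,9.557) [heading=105, draw]
BK 4: (-8.365,9.557) -> (-7.329,5.693) [heading=105, draw]
FD 5: (-7.329,5.693) -> (-8.623,10.523) [heading=105, draw]
PU: pen up
Final: pos=(-8.623,10.523), heading=105, 3 segment(s) drawn

Start position: (-5, -3)
Final position: (-8.623, 10.523)
Distance = 14; >= 1e-6 -> NOT closed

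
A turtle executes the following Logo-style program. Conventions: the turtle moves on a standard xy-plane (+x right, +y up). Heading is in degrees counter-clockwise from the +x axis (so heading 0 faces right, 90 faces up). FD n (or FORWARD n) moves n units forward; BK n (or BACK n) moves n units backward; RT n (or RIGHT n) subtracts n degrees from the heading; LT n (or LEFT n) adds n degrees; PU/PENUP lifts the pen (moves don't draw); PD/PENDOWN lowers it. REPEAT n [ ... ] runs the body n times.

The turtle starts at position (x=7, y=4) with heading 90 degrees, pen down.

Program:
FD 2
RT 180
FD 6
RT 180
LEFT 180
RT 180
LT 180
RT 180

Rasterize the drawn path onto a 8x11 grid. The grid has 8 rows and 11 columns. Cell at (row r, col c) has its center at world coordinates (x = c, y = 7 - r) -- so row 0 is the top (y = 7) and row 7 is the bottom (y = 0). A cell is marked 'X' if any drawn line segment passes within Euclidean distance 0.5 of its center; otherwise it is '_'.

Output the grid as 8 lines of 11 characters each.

Segment 0: (7,4) -> (7,6)
Segment 1: (7,6) -> (7,0)

Answer: ___________
_______X___
_______X___
_______X___
_______X___
_______X___
_______X___
_______X___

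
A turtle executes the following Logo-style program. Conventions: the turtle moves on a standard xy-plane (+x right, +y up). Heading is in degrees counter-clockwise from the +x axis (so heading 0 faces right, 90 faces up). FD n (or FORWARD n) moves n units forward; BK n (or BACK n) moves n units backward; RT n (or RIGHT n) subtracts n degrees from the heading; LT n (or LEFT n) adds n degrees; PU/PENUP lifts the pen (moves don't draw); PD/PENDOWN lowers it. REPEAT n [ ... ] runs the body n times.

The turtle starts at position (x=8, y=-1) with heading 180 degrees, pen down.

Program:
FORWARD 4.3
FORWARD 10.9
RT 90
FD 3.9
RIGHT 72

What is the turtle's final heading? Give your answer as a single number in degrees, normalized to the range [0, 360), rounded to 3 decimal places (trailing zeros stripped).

Answer: 18

Derivation:
Executing turtle program step by step:
Start: pos=(8,-1), heading=180, pen down
FD 4.3: (8,-1) -> (3.7,-1) [heading=180, draw]
FD 10.9: (3.7,-1) -> (-7.2,-1) [heading=180, draw]
RT 90: heading 180 -> 90
FD 3.9: (-7.2,-1) -> (-7.2,2.9) [heading=90, draw]
RT 72: heading 90 -> 18
Final: pos=(-7.2,2.9), heading=18, 3 segment(s) drawn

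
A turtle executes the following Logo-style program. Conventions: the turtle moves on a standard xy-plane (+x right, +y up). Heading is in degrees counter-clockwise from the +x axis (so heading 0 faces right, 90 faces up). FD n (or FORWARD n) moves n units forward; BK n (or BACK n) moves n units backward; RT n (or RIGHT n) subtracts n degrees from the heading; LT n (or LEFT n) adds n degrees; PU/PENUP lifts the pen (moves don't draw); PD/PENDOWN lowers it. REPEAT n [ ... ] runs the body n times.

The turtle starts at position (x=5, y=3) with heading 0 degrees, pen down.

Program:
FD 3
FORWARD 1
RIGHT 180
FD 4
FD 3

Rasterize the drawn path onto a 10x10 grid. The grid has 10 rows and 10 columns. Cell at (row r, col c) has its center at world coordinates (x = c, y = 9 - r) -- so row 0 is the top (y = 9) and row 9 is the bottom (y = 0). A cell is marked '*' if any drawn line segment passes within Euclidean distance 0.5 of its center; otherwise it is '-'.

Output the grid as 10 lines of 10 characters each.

Segment 0: (5,3) -> (8,3)
Segment 1: (8,3) -> (9,3)
Segment 2: (9,3) -> (5,3)
Segment 3: (5,3) -> (2,3)

Answer: ----------
----------
----------
----------
----------
----------
--********
----------
----------
----------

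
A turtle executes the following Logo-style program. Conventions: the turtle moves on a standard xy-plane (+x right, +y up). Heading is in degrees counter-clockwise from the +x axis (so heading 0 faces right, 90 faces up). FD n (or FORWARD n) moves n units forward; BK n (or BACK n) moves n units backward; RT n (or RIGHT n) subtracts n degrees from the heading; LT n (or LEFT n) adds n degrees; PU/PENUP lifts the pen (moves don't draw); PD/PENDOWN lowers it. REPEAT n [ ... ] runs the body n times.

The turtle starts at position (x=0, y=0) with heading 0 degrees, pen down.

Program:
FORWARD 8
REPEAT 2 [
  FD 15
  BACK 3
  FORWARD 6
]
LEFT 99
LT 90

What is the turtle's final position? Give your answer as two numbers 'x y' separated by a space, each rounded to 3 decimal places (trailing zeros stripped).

Executing turtle program step by step:
Start: pos=(0,0), heading=0, pen down
FD 8: (0,0) -> (8,0) [heading=0, draw]
REPEAT 2 [
  -- iteration 1/2 --
  FD 15: (8,0) -> (23,0) [heading=0, draw]
  BK 3: (23,0) -> (20,0) [heading=0, draw]
  FD 6: (20,0) -> (26,0) [heading=0, draw]
  -- iteration 2/2 --
  FD 15: (26,0) -> (41,0) [heading=0, draw]
  BK 3: (41,0) -> (38,0) [heading=0, draw]
  FD 6: (38,0) -> (44,0) [heading=0, draw]
]
LT 99: heading 0 -> 99
LT 90: heading 99 -> 189
Final: pos=(44,0), heading=189, 7 segment(s) drawn

Answer: 44 0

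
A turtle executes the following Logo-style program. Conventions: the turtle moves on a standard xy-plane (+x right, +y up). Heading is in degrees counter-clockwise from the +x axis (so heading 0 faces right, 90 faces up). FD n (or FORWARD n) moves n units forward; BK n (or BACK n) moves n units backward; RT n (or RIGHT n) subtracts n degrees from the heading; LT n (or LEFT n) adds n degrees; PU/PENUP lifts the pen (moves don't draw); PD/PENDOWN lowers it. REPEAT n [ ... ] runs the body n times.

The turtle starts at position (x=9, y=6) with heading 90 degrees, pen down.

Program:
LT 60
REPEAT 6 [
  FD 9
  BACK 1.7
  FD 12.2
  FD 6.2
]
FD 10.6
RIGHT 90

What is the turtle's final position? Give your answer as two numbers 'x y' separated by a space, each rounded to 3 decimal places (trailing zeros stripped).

Executing turtle program step by step:
Start: pos=(9,6), heading=90, pen down
LT 60: heading 90 -> 150
REPEAT 6 [
  -- iteration 1/6 --
  FD 9: (9,6) -> (1.206,10.5) [heading=150, draw]
  BK 1.7: (1.206,10.5) -> (2.678,9.65) [heading=150, draw]
  FD 12.2: (2.678,9.65) -> (-7.887,15.75) [heading=150, draw]
  FD 6.2: (-7.887,15.75) -> (-13.257,18.85) [heading=150, draw]
  -- iteration 2/6 --
  FD 9: (-13.257,18.85) -> (-21.051,23.35) [heading=150, draw]
  BK 1.7: (-21.051,23.35) -> (-19.579,22.5) [heading=150, draw]
  FD 12.2: (-19.579,22.5) -> (-30.144,28.6) [heading=150, draw]
  FD 6.2: (-30.144,28.6) -> (-35.514,31.7) [heading=150, draw]
  -- iteration 3/6 --
  FD 9: (-35.514,31.7) -> (-43.308,36.2) [heading=150, draw]
  BK 1.7: (-43.308,36.2) -> (-41.836,35.35) [heading=150, draw]
  FD 12.2: (-41.836,35.35) -> (-52.401,41.45) [heading=150, draw]
  FD 6.2: (-52.401,41.45) -> (-57.771,44.55) [heading=150, draw]
  -- iteration 4/6 --
  FD 9: (-57.771,44.55) -> (-65.565,49.05) [heading=150, draw]
  BK 1.7: (-65.565,49.05) -> (-64.093,48.2) [heading=150, draw]
  FD 12.2: (-64.093,48.2) -> (-74.658,54.3) [heading=150, draw]
  FD 6.2: (-74.658,54.3) -> (-80.027,57.4) [heading=150, draw]
  -- iteration 5/6 --
  FD 9: (-80.027,57.4) -> (-87.822,61.9) [heading=150, draw]
  BK 1.7: (-87.822,61.9) -> (-86.349,61.05) [heading=150, draw]
  FD 12.2: (-86.349,61.05) -> (-96.915,67.15) [heading=150, draw]
  FD 6.2: (-96.915,67.15) -> (-102.284,70.25) [heading=150, draw]
  -- iteration 6/6 --
  FD 9: (-102.284,70.25) -> (-110.078,74.75) [heading=150, draw]
  BK 1.7: (-110.078,74.75) -> (-108.606,73.9) [heading=150, draw]
  FD 12.2: (-108.606,73.9) -> (-119.172,80) [heading=150, draw]
  FD 6.2: (-119.172,80) -> (-124.541,83.1) [heading=150, draw]
]
FD 10.6: (-124.541,83.1) -> (-133.721,88.4) [heading=150, draw]
RT 90: heading 150 -> 60
Final: pos=(-133.721,88.4), heading=60, 25 segment(s) drawn

Answer: -133.721 88.4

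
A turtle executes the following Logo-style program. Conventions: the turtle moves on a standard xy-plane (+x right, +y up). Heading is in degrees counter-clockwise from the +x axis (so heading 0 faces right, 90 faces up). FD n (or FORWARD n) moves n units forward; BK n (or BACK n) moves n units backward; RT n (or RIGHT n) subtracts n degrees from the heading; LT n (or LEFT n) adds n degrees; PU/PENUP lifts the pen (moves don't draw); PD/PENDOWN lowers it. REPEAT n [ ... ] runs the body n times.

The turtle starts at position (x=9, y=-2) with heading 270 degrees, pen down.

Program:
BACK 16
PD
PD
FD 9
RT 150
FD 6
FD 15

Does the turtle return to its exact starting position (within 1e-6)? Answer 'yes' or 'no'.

Answer: no

Derivation:
Executing turtle program step by step:
Start: pos=(9,-2), heading=270, pen down
BK 16: (9,-2) -> (9,14) [heading=270, draw]
PD: pen down
PD: pen down
FD 9: (9,14) -> (9,5) [heading=270, draw]
RT 150: heading 270 -> 120
FD 6: (9,5) -> (6,10.196) [heading=120, draw]
FD 15: (6,10.196) -> (-1.5,23.187) [heading=120, draw]
Final: pos=(-1.5,23.187), heading=120, 4 segment(s) drawn

Start position: (9, -2)
Final position: (-1.5, 23.187)
Distance = 27.288; >= 1e-6 -> NOT closed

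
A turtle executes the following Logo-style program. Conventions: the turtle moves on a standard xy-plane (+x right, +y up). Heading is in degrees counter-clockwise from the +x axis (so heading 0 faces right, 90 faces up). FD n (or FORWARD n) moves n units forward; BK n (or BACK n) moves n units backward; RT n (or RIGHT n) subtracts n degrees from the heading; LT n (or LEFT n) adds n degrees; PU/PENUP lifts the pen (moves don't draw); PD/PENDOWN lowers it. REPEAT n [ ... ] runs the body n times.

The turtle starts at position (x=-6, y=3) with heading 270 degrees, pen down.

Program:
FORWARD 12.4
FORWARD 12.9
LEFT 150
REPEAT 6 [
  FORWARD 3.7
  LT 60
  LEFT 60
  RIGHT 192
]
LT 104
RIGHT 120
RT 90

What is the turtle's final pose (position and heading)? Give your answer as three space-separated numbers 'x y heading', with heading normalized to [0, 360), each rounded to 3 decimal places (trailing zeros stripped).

Executing turtle program step by step:
Start: pos=(-6,3), heading=270, pen down
FD 12.4: (-6,3) -> (-6,-9.4) [heading=270, draw]
FD 12.9: (-6,-9.4) -> (-6,-22.3) [heading=270, draw]
LT 150: heading 270 -> 60
REPEAT 6 [
  -- iteration 1/6 --
  FD 3.7: (-6,-22.3) -> (-4.15,-19.096) [heading=60, draw]
  LT 60: heading 60 -> 120
  LT 60: heading 120 -> 180
  RT 192: heading 180 -> 348
  -- iteration 2/6 --
  FD 3.7: (-4.15,-19.096) -> (-0.531,-19.865) [heading=348, draw]
  LT 60: heading 348 -> 48
  LT 60: heading 48 -> 108
  RT 192: heading 108 -> 276
  -- iteration 3/6 --
  FD 3.7: (-0.531,-19.865) -> (-0.144,-23.545) [heading=276, draw]
  LT 60: heading 276 -> 336
  LT 60: heading 336 -> 36
  RT 192: heading 36 -> 204
  -- iteration 4/6 --
  FD 3.7: (-0.144,-23.545) -> (-3.524,-25.05) [heading=204, draw]
  LT 60: heading 204 -> 264
  LT 60: heading 264 -> 324
  RT 192: heading 324 -> 132
  -- iteration 5/6 --
  FD 3.7: (-3.524,-25.05) -> (-6,-22.3) [heading=132, draw]
  LT 60: heading 132 -> 192
  LT 60: heading 192 -> 252
  RT 192: heading 252 -> 60
  -- iteration 6/6 --
  FD 3.7: (-6,-22.3) -> (-4.15,-19.096) [heading=60, draw]
  LT 60: heading 60 -> 120
  LT 60: heading 120 -> 180
  RT 192: heading 180 -> 348
]
LT 104: heading 348 -> 92
RT 120: heading 92 -> 332
RT 90: heading 332 -> 242
Final: pos=(-4.15,-19.096), heading=242, 8 segment(s) drawn

Answer: -4.15 -19.096 242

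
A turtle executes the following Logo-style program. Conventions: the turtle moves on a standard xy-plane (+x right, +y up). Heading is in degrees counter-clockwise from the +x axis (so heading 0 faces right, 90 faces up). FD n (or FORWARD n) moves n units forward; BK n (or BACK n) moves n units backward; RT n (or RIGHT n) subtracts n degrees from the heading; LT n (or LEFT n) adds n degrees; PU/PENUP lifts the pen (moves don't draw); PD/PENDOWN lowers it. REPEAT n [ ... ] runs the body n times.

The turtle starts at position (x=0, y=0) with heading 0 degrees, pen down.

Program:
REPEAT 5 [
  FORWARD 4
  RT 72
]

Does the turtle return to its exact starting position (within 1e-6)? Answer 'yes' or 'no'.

Answer: yes

Derivation:
Executing turtle program step by step:
Start: pos=(0,0), heading=0, pen down
REPEAT 5 [
  -- iteration 1/5 --
  FD 4: (0,0) -> (4,0) [heading=0, draw]
  RT 72: heading 0 -> 288
  -- iteration 2/5 --
  FD 4: (4,0) -> (5.236,-3.804) [heading=288, draw]
  RT 72: heading 288 -> 216
  -- iteration 3/5 --
  FD 4: (5.236,-3.804) -> (2,-6.155) [heading=216, draw]
  RT 72: heading 216 -> 144
  -- iteration 4/5 --
  FD 4: (2,-6.155) -> (-1.236,-3.804) [heading=144, draw]
  RT 72: heading 144 -> 72
  -- iteration 5/5 --
  FD 4: (-1.236,-3.804) -> (0,0) [heading=72, draw]
  RT 72: heading 72 -> 0
]
Final: pos=(0,0), heading=0, 5 segment(s) drawn

Start position: (0, 0)
Final position: (0, 0)
Distance = 0; < 1e-6 -> CLOSED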